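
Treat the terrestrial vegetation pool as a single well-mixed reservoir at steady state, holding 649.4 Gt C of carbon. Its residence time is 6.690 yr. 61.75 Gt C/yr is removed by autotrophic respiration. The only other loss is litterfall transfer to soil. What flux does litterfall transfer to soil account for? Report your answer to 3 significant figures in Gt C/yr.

35.3 Gt C/yr

Total removal F = M/τ = 649.4 / 6.690 = 97.07 Gt C/yr.
Litterfall transfer to soil = F − (61.75) = 97.07 − 61.75 = 35.32 Gt C/yr.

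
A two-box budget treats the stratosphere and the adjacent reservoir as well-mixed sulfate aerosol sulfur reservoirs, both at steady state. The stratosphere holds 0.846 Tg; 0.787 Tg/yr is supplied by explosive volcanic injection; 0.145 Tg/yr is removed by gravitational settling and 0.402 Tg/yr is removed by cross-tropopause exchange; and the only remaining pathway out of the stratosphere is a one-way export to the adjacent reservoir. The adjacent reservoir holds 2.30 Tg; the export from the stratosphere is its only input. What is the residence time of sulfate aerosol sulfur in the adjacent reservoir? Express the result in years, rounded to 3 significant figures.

Balance the stratosphere: ΣF_in = 0.78700 Tg/yr.
Export to the adjacent reservoir = ΣF_in − (0.145 + 0.402) = 0.24000 Tg/yr.
At steady state the output of the adjacent reservoir equals its input, 0.24000 Tg/yr.
τ = M / F = 2.30 / 0.24000 = 9.583 yr.

9.58 yr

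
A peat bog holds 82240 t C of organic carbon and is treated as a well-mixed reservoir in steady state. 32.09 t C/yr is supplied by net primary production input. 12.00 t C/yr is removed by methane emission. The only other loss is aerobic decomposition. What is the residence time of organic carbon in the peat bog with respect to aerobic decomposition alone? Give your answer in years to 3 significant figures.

At steady state ΣF_in = ΣF_out.
ΣF_in = 32.090 t C/yr.
Aerobic decomposition flux = ΣF_in − (12.00) = 32.090 − 12.00 = 20.09 t C/yr.
τ = M / F = 82240 / 20.09 = 4094 yr.

4090 yr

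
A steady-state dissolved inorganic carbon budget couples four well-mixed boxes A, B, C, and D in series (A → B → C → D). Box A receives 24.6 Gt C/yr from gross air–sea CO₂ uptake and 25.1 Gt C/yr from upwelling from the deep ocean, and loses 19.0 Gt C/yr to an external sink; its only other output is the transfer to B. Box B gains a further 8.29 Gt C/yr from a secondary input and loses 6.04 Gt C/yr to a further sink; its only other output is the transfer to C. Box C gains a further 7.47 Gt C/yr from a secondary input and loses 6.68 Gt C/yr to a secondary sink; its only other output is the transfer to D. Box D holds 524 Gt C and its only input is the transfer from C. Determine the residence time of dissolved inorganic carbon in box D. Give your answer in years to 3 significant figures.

15.5 yr

Box A: F(A→B) = (24.6 + 25.1) − 19.0 = 30.700 Gt C/yr.
Box B: F(B→C) = (30.700 + 8.29) − 6.04 = 32.950 Gt C/yr.
Box C: F(C→D) = (32.950 + 7.47) − 6.68 = 33.740 Gt C/yr.
Box D throughput = its input = 33.740 Gt C/yr; τ = 524 / 33.740 = 15.53 yr.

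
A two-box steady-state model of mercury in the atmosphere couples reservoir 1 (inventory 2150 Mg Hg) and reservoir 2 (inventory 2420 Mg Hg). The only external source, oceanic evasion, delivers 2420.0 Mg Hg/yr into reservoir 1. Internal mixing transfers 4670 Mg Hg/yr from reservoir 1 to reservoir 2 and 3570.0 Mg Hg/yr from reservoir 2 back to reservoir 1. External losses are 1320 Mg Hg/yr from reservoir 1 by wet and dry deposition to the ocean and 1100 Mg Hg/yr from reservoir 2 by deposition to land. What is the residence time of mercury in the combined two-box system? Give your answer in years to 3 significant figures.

For the system as a whole, the A↔B exchange is internal and contributes nothing to the throughput; only the external sinks remove mass.
M_total = 2150 + 2420 = 4570.0 Mg Hg.
ΣF_external_out = 1320 + 1100 = 2420.0 Mg Hg/yr.
τ = M_total / ΣF_ext = 4570.0 / 2420.0 = 1.888 yr.

1.89 yr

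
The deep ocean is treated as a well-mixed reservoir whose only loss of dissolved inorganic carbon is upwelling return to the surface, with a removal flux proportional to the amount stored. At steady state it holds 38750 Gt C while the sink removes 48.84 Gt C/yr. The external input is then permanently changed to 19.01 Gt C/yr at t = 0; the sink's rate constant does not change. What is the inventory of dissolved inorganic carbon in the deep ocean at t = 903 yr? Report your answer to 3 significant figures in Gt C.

Residence time τ = M₀/F₀ = 793.4 yr. The eventual steady state is M_∞ = M₀·(F₁/F₀) = 38750 × 19.01/48.84 = 15083 Gt C.
The anomaly ΔM(t) = M(t) − M_∞ decays as ΔM₀·e^(−t/τ) with ΔM₀ = 38750 − 15083 = 23670 Gt C.
At t = 903 yr, e^(−t/τ) = e^(−1.138) = 0.3204, so ΔM = 7583 Gt C and M = 15083 + 7583 = 22666 Gt C.

22700 Gt C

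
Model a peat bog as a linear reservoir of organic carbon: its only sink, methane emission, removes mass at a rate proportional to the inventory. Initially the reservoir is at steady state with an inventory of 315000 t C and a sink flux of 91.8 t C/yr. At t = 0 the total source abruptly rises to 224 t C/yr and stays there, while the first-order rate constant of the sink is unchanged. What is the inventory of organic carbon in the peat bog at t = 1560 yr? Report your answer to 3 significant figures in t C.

τ = M₀/F₀ = 315000/91.8 = 3431 yr; rate constant k = 1/τ.
New steady state M_∞ = F₁/k = F₁·τ = 224 × 3431 = 768630 t C.
M(t) = M_∞ + (M₀ − M_∞)·e^(−t/τ); t/τ = 1560/3431 = 0.4546, so e^(−t/τ) = 0.6347.
M(t) = 768630 − 453600 × 0.6347 = 480720 t C.

481000 t C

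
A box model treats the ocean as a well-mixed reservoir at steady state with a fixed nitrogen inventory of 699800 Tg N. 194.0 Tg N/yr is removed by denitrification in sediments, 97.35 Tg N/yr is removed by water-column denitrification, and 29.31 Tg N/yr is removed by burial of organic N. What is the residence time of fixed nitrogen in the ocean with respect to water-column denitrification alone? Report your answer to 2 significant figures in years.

7200 yr

Residence time with respect to a single sink: τ = M / F_sink.
τ = 699800 / 97.35 = 7188 yr.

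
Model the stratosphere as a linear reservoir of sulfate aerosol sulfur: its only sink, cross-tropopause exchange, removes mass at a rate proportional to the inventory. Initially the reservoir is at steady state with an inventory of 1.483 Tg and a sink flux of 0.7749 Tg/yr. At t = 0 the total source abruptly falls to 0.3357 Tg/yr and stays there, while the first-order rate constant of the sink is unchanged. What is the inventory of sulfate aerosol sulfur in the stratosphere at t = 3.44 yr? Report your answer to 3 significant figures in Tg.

τ = M₀/F₀ = 1.483/0.7749 = 1.914 yr; rate constant k = 1/τ.
New steady state M_∞ = F₁/k = F₁·τ = 0.3357 × 1.914 = 0.64246 Tg.
M(t) = M_∞ + (M₀ − M_∞)·e^(−t/τ); t/τ = 3.44/1.914 = 1.797, so e^(−t/τ) = 0.1657.
M(t) = 0.64246 + 0.8405 × 0.1657 = 0.78175 Tg.

0.782 Tg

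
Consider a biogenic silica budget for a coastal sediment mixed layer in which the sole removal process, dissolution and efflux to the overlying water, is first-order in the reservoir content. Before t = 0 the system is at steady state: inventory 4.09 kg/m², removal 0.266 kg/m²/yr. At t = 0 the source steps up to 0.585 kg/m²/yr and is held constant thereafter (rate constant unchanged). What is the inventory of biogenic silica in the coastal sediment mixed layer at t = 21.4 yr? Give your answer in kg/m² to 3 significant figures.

7.78 kg/m²

Residence time τ = M₀/F₀ = 15.38 yr. The eventual steady state is M_∞ = M₀·(F₁/F₀) = 4.09 × 0.585/0.266 = 8.9949 kg/m².
The anomaly ΔM(t) = M(t) − M_∞ decays as ΔM₀·e^(−t/τ) with ΔM₀ = 4.09 − 8.9949 = −4.905 kg/m².
At t = 21.4 yr, e^(−t/τ) = e^(−1.392) = 0.2486, so ΔM = −1.220 kg/m² and M = 8.9949 − 1.220 = 7.7754 kg/m².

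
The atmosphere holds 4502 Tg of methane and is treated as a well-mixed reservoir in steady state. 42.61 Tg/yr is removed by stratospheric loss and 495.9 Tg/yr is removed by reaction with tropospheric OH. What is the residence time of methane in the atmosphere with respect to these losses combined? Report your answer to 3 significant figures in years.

Total removal = 42.61 + 495.9 = 538.51 Tg/yr.
τ = M / ΣF_out = 4502 / 538.51 = 8.360 yr.

8.36 yr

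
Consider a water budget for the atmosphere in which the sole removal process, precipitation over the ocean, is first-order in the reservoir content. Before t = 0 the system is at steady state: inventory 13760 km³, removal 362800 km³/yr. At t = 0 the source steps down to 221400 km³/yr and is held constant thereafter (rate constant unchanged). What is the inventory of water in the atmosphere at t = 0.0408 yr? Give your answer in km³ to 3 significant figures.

10200 km³

Residence time τ = M₀/F₀ = 0.03793 yr. The eventual steady state is M_∞ = M₀·(F₁/F₀) = 13760 × 221400/362800 = 8397.1 km³.
The anomaly ΔM(t) = M(t) − M_∞ decays as ΔM₀·e^(−t/τ) with ΔM₀ = 13760 − 8397.1 = 5363 km³.
At t = 0.0408 yr, e^(−t/τ) = e^(−1.076) = 0.3410, so ΔM = 1829 km³ and M = 8397.1 + 1829 = 10226 km³.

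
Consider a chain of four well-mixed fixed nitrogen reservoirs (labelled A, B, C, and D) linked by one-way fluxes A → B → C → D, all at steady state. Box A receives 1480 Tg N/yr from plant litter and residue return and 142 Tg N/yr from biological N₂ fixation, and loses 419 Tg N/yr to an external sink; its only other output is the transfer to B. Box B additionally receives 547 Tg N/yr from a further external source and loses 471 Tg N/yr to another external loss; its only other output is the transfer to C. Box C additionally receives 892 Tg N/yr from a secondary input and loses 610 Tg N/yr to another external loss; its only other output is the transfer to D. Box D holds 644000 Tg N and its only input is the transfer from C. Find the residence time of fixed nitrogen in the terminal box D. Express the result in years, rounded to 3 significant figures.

Box A: F(A→B) = (1480 + 142) − 419 = 1203.0 Tg N/yr.
Box B: F(B→C) = (1203.0 + 547) − 471 = 1279.0 Tg N/yr.
Box C: F(C→D) = (1279.0 + 892) − 610 = 1561.0 Tg N/yr.
Box D throughput = its input = 1561.0 Tg N/yr; τ = 644000 / 1561.0 = 412.6 yr.

413 yr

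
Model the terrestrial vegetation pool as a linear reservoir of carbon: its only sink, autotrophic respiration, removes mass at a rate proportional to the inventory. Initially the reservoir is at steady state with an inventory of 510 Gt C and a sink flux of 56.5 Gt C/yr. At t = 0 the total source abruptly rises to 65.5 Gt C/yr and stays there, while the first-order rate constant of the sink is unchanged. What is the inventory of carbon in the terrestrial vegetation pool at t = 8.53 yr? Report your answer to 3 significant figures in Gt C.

τ = M₀/F₀ = 510/56.5 = 9.027 yr; rate constant k = 1/τ.
New steady state M_∞ = F₁/k = F₁·τ = 65.5 × 9.027 = 591.24 Gt C.
M(t) = M_∞ + (M₀ − M_∞)·e^(−t/τ); t/τ = 8.53/9.027 = 0.9450, so e^(−t/τ) = 0.3887.
M(t) = 591.24 − 81.24 × 0.3887 = 559.66 Gt C.

560 Gt C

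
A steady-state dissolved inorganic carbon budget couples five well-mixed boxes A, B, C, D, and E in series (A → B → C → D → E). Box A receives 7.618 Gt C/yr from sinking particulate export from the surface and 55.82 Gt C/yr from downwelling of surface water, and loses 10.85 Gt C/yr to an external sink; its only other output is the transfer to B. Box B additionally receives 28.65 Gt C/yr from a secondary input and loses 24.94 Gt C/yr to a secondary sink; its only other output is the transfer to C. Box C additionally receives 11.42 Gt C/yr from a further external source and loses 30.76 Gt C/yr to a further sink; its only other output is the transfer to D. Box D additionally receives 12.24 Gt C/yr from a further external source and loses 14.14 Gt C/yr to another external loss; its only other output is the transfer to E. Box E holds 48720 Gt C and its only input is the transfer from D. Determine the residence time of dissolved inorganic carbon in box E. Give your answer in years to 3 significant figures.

1390 yr

Box A: F(A→B) = (7.618 + 55.82) − 10.85 = 52.588 Gt C/yr.
Box B: F(B→C) = (52.588 + 28.65) − 24.94 = 56.298 Gt C/yr.
Box C: F(C→D) = (56.298 + 11.42) − 30.76 = 36.958 Gt C/yr.
Box D: F(D→E) = (36.958 + 12.24) − 14.14 = 35.058 Gt C/yr.
Box E throughput = its input = 35.058 Gt C/yr; τ = 48720 / 35.058 = 1390 yr.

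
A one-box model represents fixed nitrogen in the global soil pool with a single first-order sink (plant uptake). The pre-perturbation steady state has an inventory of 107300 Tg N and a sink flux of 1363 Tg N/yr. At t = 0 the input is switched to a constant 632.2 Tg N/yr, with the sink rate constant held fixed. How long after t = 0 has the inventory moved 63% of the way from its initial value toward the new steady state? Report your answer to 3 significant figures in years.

78.3 yr

τ = M₀/F₀ = 107300/1363 = 78.72 yr.
The remaining gap fraction is e^(−t/τ); 63% covered ⇒ e^(−t/τ) = 0.370.
t = −τ ln(0.370) = 78.72 × 0.9943 = 78.27 yr.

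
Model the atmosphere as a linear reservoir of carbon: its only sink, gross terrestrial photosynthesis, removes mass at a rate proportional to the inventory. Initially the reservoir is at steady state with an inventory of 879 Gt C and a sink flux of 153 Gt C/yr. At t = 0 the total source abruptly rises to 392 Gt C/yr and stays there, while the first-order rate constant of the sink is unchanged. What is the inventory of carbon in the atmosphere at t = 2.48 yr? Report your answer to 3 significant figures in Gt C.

1360 Gt C

The sink rate constant is k = F₀/M₀ = 153/879 = 0.1741 yr⁻¹.
Solving dM/dt = F₁ − kM with M(0) = M₀ gives M(t) = F₁/k + (M₀ − F₁/k)·e^(−kt).
F₁/k = 392/0.1741 = 2252.1 Gt C; kt = 0.1741 × 2.48 = 0.4317, e^(−kt) = 0.6494.
M(2.48) = 2252.1 + (879 − 2252.1) × 0.6494 = 2252.1 − 891.7 = 1360.4 Gt C.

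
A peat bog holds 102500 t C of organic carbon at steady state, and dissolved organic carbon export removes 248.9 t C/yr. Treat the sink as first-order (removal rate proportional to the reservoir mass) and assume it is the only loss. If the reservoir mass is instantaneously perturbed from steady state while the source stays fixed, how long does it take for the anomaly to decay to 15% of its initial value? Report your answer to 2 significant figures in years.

For a linear reservoir the anomaly decays as exp(−t/τ) with τ = M/F = 102500/248.9 = 411.8 yr.
exp(−t/τ) = 0.15 ⇒ t = −τ ln(0.15) = 411.8 × 1.897 = 781.3 yr.

780 yr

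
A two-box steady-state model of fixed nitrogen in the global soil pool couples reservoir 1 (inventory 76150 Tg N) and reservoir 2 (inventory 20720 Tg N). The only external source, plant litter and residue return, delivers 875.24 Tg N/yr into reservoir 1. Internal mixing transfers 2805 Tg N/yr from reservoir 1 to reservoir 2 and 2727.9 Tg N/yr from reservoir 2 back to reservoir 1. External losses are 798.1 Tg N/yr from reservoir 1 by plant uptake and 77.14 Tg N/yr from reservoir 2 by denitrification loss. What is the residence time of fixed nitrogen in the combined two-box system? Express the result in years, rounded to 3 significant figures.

111 yr

Treat the two boxes together as one reservoir: the mixing fluxes between them are internal recycling, so τ = ΣM / Σ(external losses).
M_total = 76150 + 20720 = 96870 Tg N.
ΣF_external_out = 798.1 + 77.14 = 875.24 Tg N/yr.
τ = M_total / ΣF_ext = 96870 / 875.24 = 110.7 yr.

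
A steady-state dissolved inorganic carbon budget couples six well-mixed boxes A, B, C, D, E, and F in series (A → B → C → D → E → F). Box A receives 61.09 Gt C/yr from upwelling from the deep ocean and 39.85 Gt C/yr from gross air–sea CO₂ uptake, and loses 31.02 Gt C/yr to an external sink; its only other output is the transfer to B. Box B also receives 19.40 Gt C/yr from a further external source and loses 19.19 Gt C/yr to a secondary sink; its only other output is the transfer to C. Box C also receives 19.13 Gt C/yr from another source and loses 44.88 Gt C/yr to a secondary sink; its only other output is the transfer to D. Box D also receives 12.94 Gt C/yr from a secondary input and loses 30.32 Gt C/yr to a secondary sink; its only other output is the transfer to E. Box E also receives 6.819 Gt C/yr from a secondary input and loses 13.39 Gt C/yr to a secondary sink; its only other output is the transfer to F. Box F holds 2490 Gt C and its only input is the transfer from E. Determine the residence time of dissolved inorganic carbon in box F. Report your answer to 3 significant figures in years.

122 yr

Box A: F(A→B) = (61.09 + 39.85) − 31.02 = 69.920 Gt C/yr.
Box B: F(B→C) = (69.920 + 19.40) − 19.19 = 70.130 Gt C/yr.
Box C: F(C→D) = (70.130 + 19.13) − 44.88 = 44.380 Gt C/yr.
Box D: F(D→E) = (44.380 + 12.94) − 30.32 = 27.000 Gt C/yr.
Box E: F(E→F) = (27.000 + 6.819) − 13.39 = 20.429 Gt C/yr.
Box F throughput = its input = 20.429 Gt C/yr; τ = 2490 / 20.429 = 121.9 yr.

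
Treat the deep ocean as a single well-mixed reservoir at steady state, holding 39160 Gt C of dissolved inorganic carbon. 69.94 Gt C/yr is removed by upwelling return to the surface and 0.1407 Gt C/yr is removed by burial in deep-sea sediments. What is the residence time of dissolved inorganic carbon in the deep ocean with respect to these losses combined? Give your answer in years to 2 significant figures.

Total removal = 69.94 + 0.1407 = 70.081 Gt C/yr.
τ = M / ΣF_out = 39160 / 70.081 = 558.8 yr.

560 yr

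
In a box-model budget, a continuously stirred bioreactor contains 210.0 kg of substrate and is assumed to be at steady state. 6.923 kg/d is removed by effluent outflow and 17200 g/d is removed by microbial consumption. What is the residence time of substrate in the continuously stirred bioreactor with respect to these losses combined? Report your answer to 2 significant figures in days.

Convert the microbial consumption flux: 17200 g/d = 17.20 kg/d.
Total removal = 6.923 + 17.20 = 24.123 kg/d.
τ = M / ΣF_out = 210.0 / 24.123 = 8.705 d.

8.7 d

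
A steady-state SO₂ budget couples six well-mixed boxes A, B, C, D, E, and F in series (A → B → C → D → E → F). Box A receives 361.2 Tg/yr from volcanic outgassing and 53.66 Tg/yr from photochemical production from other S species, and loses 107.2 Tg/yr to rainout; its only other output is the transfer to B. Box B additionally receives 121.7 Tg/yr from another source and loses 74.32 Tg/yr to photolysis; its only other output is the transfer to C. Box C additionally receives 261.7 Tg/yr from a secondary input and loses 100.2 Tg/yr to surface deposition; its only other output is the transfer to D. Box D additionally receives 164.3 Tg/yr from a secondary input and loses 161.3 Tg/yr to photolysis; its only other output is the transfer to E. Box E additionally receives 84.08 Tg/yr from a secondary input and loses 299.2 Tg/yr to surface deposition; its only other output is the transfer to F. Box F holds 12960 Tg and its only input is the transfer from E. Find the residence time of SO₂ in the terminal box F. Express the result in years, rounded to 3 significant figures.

Box A: F(A→B) = (361.2 + 53.66) − 107.2 = 307.66 Tg/yr.
Box B: F(B→C) = (307.66 + 121.7) − 74.32 = 355.04 Tg/yr.
Box C: F(C→D) = (355.04 + 261.7) − 100.2 = 516.54 Tg/yr.
Box D: F(D→E) = (516.54 + 164.3) − 161.3 = 519.54 Tg/yr.
Box E: F(E→F) = (519.54 + 84.08) − 299.2 = 304.42 Tg/yr.
Box F throughput = its input = 304.42 Tg/yr; τ = 12960 / 304.42 = 42.57 yr.

42.6 yr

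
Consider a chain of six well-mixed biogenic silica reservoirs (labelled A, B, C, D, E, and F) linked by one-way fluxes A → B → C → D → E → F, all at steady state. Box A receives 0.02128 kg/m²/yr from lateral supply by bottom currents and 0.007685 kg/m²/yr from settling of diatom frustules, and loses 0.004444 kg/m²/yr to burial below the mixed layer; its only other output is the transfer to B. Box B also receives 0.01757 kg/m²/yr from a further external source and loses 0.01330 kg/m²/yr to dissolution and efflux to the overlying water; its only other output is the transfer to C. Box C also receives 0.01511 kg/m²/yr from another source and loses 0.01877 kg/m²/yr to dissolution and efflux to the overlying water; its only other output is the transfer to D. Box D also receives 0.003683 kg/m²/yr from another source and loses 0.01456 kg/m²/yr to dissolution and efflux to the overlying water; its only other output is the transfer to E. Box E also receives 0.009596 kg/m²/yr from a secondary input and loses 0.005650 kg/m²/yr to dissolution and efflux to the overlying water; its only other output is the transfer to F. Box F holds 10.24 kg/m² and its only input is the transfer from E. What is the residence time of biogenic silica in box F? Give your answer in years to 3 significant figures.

563 yr

Box A: F(A→B) = (0.02128 + 0.007685) − 0.004444 = 0.024521 kg/m²/yr.
Box B: F(B→C) = (0.024521 + 0.01757) − 0.01330 = 0.028791 kg/m²/yr.
Box C: F(C→D) = (0.028791 + 0.01511) − 0.01877 = 0.025131 kg/m²/yr.
Box D: F(D→E) = (0.025131 + 0.003683) − 0.01456 = 0.014254 kg/m²/yr.
Box E: F(E→F) = (0.014254 + 0.009596) − 0.005650 = 0.018200 kg/m²/yr.
Box F throughput = its input = 0.018200 kg/m²/yr; τ = 10.24 / 0.018200 = 562.6 yr.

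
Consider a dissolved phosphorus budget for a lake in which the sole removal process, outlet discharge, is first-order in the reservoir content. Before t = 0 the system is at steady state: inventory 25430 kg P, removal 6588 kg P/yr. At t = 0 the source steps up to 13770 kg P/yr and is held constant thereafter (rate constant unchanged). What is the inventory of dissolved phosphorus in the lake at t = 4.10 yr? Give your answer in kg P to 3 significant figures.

Residence time τ = M₀/F₀ = 3.860 yr. The eventual steady state is M_∞ = M₀·(F₁/F₀) = 25430 × 13770/6588 = 53153 kg P.
The anomaly ΔM(t) = M(t) − M_∞ decays as ΔM₀·e^(−t/τ) with ΔM₀ = 25430 − 53153 = −27720 kg P.
At t = 4.10 yr, e^(−t/τ) = e^(−1.062) = 0.3457, so ΔM = −9584 kg P and M = 53153 − 9584 = 43569 kg P.

43600 kg P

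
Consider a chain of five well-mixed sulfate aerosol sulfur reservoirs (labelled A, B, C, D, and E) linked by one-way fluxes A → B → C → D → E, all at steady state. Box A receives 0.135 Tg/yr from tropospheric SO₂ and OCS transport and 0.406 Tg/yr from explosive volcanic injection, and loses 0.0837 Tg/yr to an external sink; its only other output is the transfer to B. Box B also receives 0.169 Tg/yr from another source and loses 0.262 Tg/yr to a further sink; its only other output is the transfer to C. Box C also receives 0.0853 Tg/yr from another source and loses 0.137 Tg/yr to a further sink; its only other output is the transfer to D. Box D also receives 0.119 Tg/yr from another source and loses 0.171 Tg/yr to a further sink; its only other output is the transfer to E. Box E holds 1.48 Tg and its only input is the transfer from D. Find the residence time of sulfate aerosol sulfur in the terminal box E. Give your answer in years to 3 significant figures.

5.68 yr

Box A: F(A→B) = (0.135 + 0.406) − 0.0837 = 0.45730 Tg/yr.
Box B: F(B→C) = (0.45730 + 0.169) − 0.262 = 0.36430 Tg/yr.
Box C: F(C→D) = (0.36430 + 0.0853) − 0.137 = 0.31260 Tg/yr.
Box D: F(D→E) = (0.31260 + 0.119) − 0.171 = 0.26060 Tg/yr.
Box E throughput = its input = 0.26060 Tg/yr; τ = 1.48 / 0.26060 = 5.679 yr.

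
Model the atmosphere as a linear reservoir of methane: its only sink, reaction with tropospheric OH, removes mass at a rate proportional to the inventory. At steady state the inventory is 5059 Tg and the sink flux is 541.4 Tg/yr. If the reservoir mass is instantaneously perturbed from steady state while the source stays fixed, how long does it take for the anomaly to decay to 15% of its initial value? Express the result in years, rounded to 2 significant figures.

18 yr

For a linear reservoir the anomaly decays as exp(−t/τ) with τ = M/F = 5059/541.4 = 9.344 yr.
exp(−t/τ) = 0.15 ⇒ t = −τ ln(0.15) = 9.344 × 1.897 = 17.73 yr.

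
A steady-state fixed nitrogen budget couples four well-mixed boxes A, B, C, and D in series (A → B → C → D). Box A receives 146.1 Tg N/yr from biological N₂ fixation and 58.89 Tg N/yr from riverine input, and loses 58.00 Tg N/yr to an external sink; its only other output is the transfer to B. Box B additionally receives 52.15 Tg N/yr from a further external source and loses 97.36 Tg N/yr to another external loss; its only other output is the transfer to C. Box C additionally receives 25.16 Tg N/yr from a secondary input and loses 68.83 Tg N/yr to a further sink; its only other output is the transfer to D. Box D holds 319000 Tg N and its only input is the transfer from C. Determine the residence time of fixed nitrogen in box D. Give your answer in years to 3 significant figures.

5490 yr

Box A: F(A→B) = (146.1 + 58.89) − 58.00 = 146.99 Tg N/yr.
Box B: F(B→C) = (146.99 + 52.15) − 97.36 = 101.78 Tg N/yr.
Box C: F(C→D) = (101.78 + 25.16) − 68.83 = 58.110 Tg N/yr.
Box D throughput = its input = 58.110 Tg N/yr; τ = 319000 / 58.110 = 5490 yr.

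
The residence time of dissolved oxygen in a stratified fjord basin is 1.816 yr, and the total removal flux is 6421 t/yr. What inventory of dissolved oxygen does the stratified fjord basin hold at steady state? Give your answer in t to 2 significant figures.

12000 t

τ = M/F ⇒ M = τ × F = 1.816 × 6421 = 11660 t.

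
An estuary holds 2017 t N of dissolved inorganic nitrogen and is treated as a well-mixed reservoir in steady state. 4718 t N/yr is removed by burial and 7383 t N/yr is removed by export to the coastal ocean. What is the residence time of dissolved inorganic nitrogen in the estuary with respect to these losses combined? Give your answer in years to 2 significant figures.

0.17 yr

Total removal = 4718 + 7383 = 12101 t N/yr.
τ = M / ΣF_out = 2017 / 12101 = 0.1667 yr.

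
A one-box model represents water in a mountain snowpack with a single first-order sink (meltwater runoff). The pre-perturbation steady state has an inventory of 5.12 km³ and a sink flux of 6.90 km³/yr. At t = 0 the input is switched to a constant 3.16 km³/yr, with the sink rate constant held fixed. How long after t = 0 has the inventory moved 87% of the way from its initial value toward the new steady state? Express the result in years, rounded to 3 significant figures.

1.51 yr

τ = M₀/F₀ = 5.12/6.90 = 0.7420 yr.
The remaining gap fraction is e^(−t/τ); 87% covered ⇒ e^(−t/τ) = 0.130.
t = −τ ln(0.130) = 0.7420 × 2.040 = 1.514 yr.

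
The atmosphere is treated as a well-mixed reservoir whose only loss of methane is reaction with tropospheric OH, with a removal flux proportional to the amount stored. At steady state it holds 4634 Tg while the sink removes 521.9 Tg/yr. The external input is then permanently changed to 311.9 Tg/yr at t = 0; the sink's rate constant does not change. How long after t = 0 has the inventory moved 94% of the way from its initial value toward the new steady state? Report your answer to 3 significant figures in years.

τ = M₀/F₀ = 4634/521.9 = 8.879 yr.
The remaining gap fraction is e^(−t/τ); 94% covered ⇒ e^(−t/τ) = 0.0600.
t = −τ ln(0.0600) = 8.879 × 2.813 = 24.98 yr.

25.0 yr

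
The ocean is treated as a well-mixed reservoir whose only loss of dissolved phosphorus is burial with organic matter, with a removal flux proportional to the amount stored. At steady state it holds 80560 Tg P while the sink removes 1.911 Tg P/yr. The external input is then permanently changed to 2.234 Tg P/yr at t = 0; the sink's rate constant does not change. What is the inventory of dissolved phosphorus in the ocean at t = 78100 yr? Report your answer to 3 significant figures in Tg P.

The sink rate constant is k = F₀/M₀ = 1.911/80560 = 2.372×10^-5 yr⁻¹.
Solving dM/dt = F₁ − kM with M(0) = M₀ gives M(t) = F₁/k + (M₀ − F₁/k)·e^(−kt).
F₁/k = 2.234/2.372×10^-5 = 94176 Tg P; kt = 2.372×10^-5 × 78100 = 1.853, e^(−kt) = 0.1568.
M(78100) = 94176 + (80560 − 94176) × 0.1568 = 94176 − 2135 = 92041 Tg P.

92000 Tg P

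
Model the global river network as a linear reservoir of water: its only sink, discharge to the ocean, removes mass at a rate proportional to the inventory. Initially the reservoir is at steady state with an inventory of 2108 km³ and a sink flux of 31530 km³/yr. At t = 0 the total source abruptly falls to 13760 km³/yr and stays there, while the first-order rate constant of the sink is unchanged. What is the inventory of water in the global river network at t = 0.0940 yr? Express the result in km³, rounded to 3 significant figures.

Residence time τ = M₀/F₀ = 0.06686 yr. The eventual steady state is M_∞ = M₀·(F₁/F₀) = 2108 × 13760/31530 = 919.95 km³.
The anomaly ΔM(t) = M(t) − M_∞ decays as ΔM₀·e^(−t/τ) with ΔM₀ = 2108 − 919.95 = 1188 km³.
At t = 0.0940 yr, e^(−t/τ) = e^(−1.406) = 0.2451, so ΔM = 291.2 km³ and M = 919.95 + 291.2 = 1211.2 km³.

1210 km³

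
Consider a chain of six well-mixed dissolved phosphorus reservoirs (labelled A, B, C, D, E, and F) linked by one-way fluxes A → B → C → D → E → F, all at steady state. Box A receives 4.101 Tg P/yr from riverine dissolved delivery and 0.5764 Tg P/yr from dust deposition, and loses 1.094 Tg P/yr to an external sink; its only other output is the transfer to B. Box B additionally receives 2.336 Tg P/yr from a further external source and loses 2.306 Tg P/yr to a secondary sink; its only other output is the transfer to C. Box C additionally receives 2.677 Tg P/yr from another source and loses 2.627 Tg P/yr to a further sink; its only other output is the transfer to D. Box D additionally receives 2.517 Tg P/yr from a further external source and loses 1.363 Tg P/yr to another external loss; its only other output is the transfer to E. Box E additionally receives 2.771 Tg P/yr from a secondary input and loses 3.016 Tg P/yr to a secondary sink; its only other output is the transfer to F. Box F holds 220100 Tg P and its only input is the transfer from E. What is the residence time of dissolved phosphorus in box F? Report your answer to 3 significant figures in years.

Box A: F(A→B) = (4.101 + 0.5764) − 1.094 = 3.5834 Tg P/yr.
Box B: F(B→C) = (3.5834 + 2.336) − 2.306 = 3.6134 Tg P/yr.
Box C: F(C→D) = (3.6134 + 2.677) − 2.627 = 3.6634 Tg P/yr.
Box D: F(D→E) = (3.6634 + 2.517) − 1.363 = 4.8174 Tg P/yr.
Box E: F(E→F) = (4.8174 + 2.771) − 3.016 = 4.5724 Tg P/yr.
Box F throughput = its input = 4.5724 Tg P/yr; τ = 220100 / 4.5724 = 48140 yr.

48100 yr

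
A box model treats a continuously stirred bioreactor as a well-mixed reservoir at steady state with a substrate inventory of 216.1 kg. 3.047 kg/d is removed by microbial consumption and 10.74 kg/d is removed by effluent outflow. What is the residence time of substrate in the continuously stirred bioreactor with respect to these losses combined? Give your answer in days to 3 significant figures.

15.7 d

Total removal = 3.047 + 10.74 = 13.787 kg/d.
τ = M / ΣF_out = 216.1 / 13.787 = 15.67 d.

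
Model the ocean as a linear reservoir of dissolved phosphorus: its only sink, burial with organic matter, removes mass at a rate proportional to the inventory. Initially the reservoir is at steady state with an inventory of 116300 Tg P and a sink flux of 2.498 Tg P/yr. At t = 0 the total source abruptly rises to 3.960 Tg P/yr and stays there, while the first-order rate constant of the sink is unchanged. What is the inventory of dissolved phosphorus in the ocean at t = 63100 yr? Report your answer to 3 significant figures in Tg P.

167000 Tg P

Residence time τ = M₀/F₀ = 46560 yr. The eventual steady state is M_∞ = M₀·(F₁/F₀) = 116300 × 3.960/2.498 = 184370 Tg P.
The anomaly ΔM(t) = M(t) − M_∞ decays as ΔM₀·e^(−t/τ) with ΔM₀ = 116300 − 184370 = −68070 Tg P.
At t = 63100 yr, e^(−t/τ) = e^(−1.355) = 0.2579, so ΔM = −17550 Tg P and M = 184370 − 17550 = 166810 Tg P.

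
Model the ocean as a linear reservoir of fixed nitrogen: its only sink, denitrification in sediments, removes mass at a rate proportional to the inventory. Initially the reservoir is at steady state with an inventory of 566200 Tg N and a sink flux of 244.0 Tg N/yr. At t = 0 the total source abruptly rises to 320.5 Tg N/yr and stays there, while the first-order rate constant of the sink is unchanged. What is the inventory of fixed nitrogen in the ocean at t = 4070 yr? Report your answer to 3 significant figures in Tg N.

713000 Tg N

τ = M₀/F₀ = 566200/244.0 = 2320 yr; rate constant k = 1/τ.
New steady state M_∞ = F₁/k = F₁·τ = 320.5 × 2320 = 743720 Tg N.
M(t) = M_∞ + (M₀ − M_∞)·e^(−t/τ); t/τ = 4070/2320 = 1.754, so e^(−t/τ) = 0.1731.
M(t) = 743720 − 177500 × 0.1731 = 712990 Tg N.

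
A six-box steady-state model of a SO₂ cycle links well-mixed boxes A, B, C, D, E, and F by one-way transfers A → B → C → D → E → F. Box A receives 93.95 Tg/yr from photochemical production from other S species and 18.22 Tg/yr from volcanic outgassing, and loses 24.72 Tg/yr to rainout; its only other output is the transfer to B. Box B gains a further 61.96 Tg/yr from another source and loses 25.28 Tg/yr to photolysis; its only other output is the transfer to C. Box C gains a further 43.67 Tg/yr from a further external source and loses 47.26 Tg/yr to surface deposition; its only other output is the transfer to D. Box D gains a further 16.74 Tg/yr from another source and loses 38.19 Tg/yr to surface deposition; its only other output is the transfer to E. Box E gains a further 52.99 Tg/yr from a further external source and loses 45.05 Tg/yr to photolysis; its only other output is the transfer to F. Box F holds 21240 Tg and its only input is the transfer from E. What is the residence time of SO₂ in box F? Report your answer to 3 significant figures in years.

198 yr

Box A: F(A→B) = (93.95 + 18.22) − 24.72 = 87.450 Tg/yr.
Box B: F(B→C) = (87.450 + 61.96) − 25.28 = 124.13 Tg/yr.
Box C: F(C→D) = (124.13 + 43.67) − 47.26 = 120.54 Tg/yr.
Box D: F(D→E) = (120.54 + 16.74) − 38.19 = 99.090 Tg/yr.
Box E: F(E→F) = (99.090 + 52.99) − 45.05 = 107.03 Tg/yr.
Box F throughput = its input = 107.03 Tg/yr; τ = 21240 / 107.03 = 198.4 yr.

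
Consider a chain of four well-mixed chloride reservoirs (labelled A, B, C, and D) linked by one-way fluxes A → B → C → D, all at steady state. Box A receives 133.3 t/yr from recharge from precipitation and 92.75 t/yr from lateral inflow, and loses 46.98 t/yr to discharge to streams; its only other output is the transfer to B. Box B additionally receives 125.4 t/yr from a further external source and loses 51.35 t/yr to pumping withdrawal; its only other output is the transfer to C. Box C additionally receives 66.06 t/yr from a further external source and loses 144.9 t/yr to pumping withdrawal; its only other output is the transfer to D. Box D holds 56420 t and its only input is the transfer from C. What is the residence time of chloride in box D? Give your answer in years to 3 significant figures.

Box A: F(A→B) = (133.3 + 92.75) − 46.98 = 179.07 t/yr.
Box B: F(B→C) = (179.07 + 125.4) − 51.35 = 253.12 t/yr.
Box C: F(C→D) = (253.12 + 66.06) − 144.9 = 174.28 t/yr.
Box D throughput = its input = 174.28 t/yr; τ = 56420 / 174.28 = 323.7 yr.

324 yr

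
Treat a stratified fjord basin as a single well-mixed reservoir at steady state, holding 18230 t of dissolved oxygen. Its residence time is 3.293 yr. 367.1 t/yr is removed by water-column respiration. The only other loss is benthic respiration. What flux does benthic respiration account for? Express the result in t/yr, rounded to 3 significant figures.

5170 t/yr

Total removal F = M/τ = 18230 / 3.293 = 5536 t/yr.
Benthic respiration = F − (367.1) = 5536 − 367.1 = 5169 t/yr.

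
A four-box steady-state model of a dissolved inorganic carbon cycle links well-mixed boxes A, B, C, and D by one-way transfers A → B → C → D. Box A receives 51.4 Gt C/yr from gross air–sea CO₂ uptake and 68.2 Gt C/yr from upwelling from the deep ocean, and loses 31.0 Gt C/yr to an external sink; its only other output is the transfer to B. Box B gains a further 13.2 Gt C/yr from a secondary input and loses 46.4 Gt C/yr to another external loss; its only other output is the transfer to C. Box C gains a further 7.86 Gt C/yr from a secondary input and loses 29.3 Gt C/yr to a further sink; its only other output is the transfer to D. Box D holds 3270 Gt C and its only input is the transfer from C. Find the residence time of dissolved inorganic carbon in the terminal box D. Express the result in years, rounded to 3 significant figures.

Box A: F(A→B) = (51.4 + 68.2) − 31.0 = 88.600 Gt C/yr.
Box B: F(B→C) = (88.600 + 13.2) − 46.4 = 55.400 Gt C/yr.
Box C: F(C→D) = (55.400 + 7.86) − 29.3 = 33.960 Gt C/yr.
Box D throughput = its input = 33.960 Gt C/yr; τ = 3270 / 33.960 = 96.29 yr.

96.3 yr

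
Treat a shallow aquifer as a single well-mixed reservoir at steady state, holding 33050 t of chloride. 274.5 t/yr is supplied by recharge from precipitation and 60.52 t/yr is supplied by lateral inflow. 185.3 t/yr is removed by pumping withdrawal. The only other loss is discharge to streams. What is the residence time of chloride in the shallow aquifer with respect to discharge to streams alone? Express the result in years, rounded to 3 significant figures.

221 yr

At steady state ΣF_in = ΣF_out.
ΣF_in = 274.5 + 60.52 = 335.02 t/yr.
Discharge to streams flux = ΣF_in − (185.3) = 335.02 − 185.3 = 149.7 t/yr.
τ = M / F = 33050 / 149.7 = 220.7 yr.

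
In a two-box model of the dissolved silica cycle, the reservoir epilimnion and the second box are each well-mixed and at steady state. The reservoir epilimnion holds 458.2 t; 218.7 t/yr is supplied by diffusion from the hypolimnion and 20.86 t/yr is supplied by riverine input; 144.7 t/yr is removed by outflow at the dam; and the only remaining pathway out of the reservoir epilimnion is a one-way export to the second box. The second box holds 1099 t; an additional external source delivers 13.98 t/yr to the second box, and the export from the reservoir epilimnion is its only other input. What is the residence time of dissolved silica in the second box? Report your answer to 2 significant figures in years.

Balance the reservoir epilimnion: ΣF_in = 218.7 + 20.86 = 239.56 t/yr.
Export to the second box = ΣF_in − (144.7) = 94.860 t/yr.
Total input to the second box = 94.860 + 13.98 = 108.84 t/yr; at steady state this equals its total output.
τ = M / F = 1099 / 108.84 = 10.10 yr.

10 yr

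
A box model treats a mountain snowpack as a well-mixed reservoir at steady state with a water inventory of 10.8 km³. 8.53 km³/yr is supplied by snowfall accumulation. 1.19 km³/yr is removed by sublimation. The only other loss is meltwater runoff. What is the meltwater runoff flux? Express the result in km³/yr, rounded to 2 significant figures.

At steady state ΣF_in = ΣF_out.
ΣF_in = 8.5300 km³/yr.
Meltwater runoff flux = ΣF_in − (1.19) = 8.5300 − 1.190 = 7.340 km³/yr.

7.3 km³/yr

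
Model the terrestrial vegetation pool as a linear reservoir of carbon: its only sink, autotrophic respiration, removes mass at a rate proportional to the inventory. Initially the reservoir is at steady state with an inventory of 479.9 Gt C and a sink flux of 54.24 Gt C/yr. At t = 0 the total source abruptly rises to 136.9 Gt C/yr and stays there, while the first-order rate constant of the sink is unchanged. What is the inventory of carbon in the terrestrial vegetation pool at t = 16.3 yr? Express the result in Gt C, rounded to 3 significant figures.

1100 Gt C

The sink rate constant is k = F₀/M₀ = 54.24/479.9 = 0.1130 yr⁻¹.
Solving dM/dt = F₁ − kM with M(0) = M₀ gives M(t) = F₁/k + (M₀ − F₁/k)·e^(−kt).
F₁/k = 136.9/0.1130 = 1211.3 Gt C; kt = 0.1130 × 16.3 = 1.842, e^(−kt) = 0.1585.
M(16.3) = 1211.3 + (479.9 − 1211.3) × 0.1585 = 1211.3 − 115.9 = 1095.4 Gt C.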